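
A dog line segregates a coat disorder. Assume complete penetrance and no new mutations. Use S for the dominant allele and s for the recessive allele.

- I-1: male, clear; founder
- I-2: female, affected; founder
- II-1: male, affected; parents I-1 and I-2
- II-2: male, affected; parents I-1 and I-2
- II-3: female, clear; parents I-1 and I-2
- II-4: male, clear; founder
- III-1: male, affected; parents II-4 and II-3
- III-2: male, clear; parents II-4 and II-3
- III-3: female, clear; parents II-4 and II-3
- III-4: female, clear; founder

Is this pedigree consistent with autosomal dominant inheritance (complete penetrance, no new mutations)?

No

Under autosomal dominant, III-1 (affected, male) cannot arise from II-4 (clear) × II-3 (clear).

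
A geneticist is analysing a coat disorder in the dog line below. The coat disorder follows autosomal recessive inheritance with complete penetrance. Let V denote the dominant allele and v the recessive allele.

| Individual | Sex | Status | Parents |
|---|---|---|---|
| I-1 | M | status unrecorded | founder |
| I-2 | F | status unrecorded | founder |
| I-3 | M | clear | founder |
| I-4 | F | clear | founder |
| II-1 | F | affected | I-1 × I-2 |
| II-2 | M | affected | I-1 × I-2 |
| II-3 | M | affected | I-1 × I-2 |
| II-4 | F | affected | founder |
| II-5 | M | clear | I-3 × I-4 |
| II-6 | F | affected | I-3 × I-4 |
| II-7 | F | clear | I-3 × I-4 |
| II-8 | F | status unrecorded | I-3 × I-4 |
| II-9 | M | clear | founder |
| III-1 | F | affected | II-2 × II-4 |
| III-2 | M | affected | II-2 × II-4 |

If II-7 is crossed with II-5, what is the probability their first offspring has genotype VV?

I-3 is clear so carries V and passed v to II-6 (vv), so I-3 is Vv.
I-4 is clear so carries V and passed v to II-6 (vv), so I-4 is Vv.
II-7 is a clear offspring of I-3 (Vv) × I-4 (Vv), whose cross gives 1/4 VV : 1/2 Vv : 1/4 vv; conditioning on being clear, II-7 is VV with probability 1/3, Vv with probability 2/3.
II-5 is a clear offspring of I-3 (Vv) × I-4 (Vv), whose cross gives 1/4 VV : 1/2 Vv : 1/4 vv; conditioning on being clear, II-5 is VV with probability 1/3, Vv with probability 2/3.
Summing over parental genotype combinations, P(offspring has genotype VV) = 1/9·1 + 2/9·1/2 + 2/9·1/2 + 4/9·1/4 = 4/9.

4/9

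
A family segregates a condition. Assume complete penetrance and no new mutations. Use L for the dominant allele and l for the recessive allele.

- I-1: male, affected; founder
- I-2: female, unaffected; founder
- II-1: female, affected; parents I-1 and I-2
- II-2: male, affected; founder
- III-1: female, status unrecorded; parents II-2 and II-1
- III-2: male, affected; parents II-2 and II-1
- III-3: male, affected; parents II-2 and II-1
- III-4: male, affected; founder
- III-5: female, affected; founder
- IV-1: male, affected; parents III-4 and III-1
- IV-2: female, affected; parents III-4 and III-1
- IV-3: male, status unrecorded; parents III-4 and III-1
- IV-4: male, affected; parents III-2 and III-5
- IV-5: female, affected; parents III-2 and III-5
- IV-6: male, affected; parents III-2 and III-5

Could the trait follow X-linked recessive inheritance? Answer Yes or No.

Yes

A consistent assignment under X-linked recessive exists: I-1 X^l Y, I-2 X^L X^l, II-1 X^l X^l, II-2 X^l Y, III-1 X^l X^l, III-2 X^l Y, III-3 X^l Y, III-4 X^l Y, III-5 X^l X^l, IV-1 X^l Y, IV-2 X^l X^l, IV-3 X^l Y, IV-4 X^l Y, IV-5 X^l X^l, IV-6 X^l Y.
In this assignment every recorded phenotype matches its genotype and every non-founder's genotype is obtainable from its parents' genotypes, so the pedigree is consistent.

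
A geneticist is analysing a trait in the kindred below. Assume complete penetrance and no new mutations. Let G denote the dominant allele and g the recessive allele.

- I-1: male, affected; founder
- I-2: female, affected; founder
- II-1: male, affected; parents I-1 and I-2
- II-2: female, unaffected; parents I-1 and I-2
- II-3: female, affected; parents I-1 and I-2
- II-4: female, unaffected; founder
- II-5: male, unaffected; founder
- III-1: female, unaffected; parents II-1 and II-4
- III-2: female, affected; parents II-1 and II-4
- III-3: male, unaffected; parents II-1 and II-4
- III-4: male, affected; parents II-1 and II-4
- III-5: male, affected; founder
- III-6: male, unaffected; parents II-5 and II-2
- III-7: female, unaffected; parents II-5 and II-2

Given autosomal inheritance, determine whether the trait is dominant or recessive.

dominant

I-1 and I-2 are both affected yet have an unaffected child II-2. Under a recessive model two affected parents are homozygous and every child would be affected, so the trait cannot be recessive.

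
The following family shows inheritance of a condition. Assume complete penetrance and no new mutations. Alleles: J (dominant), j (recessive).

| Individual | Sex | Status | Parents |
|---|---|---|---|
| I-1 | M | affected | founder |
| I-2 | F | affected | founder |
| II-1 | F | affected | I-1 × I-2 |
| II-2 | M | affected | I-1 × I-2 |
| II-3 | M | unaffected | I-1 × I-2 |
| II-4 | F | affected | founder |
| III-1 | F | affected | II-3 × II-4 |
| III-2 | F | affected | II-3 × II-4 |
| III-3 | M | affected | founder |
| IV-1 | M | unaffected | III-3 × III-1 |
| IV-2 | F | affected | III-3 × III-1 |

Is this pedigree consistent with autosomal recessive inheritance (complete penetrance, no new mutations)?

Under autosomal recessive, II-3 (unaffected, male) cannot arise from I-1 (affected) × I-2 (affected).

No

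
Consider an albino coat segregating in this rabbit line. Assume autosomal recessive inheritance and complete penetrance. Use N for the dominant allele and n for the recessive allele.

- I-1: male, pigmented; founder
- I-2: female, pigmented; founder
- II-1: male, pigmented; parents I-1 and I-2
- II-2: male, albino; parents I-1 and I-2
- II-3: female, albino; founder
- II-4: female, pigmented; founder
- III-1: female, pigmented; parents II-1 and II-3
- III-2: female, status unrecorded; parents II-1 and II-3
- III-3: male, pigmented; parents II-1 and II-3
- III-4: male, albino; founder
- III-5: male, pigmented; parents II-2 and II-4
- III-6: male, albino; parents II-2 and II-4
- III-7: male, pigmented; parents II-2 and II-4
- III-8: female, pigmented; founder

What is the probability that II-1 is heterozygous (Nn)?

I-1 is pigmented so carries N and passed n to II-2 (nn), so I-1 is Nn.
I-2 is pigmented so carries N and passed n to II-2 (nn), so I-2 is Nn.
Their cross gives offspring ratios 1/4 NN : 1/2 Nn : 1/4 nn. Conditioning on II-1 being pigmented, P(Nn) = 1/2 / 3/4 = 2/3 before taking II-1's own offspring into account.
II-3 is albino, so II-3 is nn.
Now use II-1's offspring. Probability of each recorded status — pigmented daughter III-1: 1/2 if II-1 is Nn, 1 if NN; pigmented son III-3: 1/2 if II-1 is Nn, 1 if NN. (III-2: equally likely either way, so uninformative.)
Bayes: P(Nn) = 2/3·1/4 / (2/3·1/4 + 1/3·1) = 1/3.

1/3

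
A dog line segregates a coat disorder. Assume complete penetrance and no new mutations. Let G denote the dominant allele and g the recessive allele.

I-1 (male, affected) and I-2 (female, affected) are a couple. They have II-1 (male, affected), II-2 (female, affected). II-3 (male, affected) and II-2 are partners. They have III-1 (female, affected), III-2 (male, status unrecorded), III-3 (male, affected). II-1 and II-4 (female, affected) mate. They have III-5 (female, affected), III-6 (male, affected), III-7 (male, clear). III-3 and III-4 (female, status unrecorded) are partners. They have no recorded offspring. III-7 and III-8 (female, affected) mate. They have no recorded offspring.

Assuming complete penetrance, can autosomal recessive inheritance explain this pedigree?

No

Under autosomal recessive, III-7 (clear, male) cannot arise from II-1 (affected) × II-4 (affected).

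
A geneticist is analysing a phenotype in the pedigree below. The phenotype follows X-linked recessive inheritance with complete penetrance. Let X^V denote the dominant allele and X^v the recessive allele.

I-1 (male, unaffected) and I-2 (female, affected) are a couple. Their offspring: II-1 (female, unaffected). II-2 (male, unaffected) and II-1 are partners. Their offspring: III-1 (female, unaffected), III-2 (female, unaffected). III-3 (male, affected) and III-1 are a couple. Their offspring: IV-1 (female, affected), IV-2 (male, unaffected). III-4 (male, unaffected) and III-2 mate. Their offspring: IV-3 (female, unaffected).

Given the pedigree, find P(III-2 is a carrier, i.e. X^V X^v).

II-2 is unaffected, so II-2 is X^V Y.
II-1 is unaffected so carries V and received v from I-2 (X^v X^v), so II-1 is X^V X^v.
Their cross gives offspring ratios 1/2 X^V X^V : 1/2 X^V X^v. Conditioning on III-2 being unaffected, P(X^V X^v) = 1/2 / 1 = 1/2 before taking III-2's own offspring into account.
III-4 is unaffected, so III-4 is X^V Y.
III-2's offspring (IV-3) would show their recorded status with the same probability whether III-2 is X^V X^v or X^V X^V, so they carry no information and P(X^V X^v) = 1/2.

1/2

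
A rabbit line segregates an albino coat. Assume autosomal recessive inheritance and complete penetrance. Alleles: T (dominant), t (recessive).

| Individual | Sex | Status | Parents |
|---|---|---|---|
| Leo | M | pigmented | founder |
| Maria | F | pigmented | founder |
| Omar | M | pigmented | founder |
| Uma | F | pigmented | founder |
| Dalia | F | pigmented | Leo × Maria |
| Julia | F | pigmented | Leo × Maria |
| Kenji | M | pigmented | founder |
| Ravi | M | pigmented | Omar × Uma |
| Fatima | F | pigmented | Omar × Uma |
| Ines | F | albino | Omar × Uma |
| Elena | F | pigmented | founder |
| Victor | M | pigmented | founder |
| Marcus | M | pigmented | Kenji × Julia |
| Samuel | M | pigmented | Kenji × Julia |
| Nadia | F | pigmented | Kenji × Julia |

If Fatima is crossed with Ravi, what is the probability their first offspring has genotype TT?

Omar is pigmented so carries T and passed t to Ines (tt), so Omar is Tt.
Uma is pigmented so carries T and passed t to Ines (tt), so Uma is Tt.
Fatima is a pigmented offspring of Omar (Tt) × Uma (Tt), whose cross gives 1/4 TT : 1/2 Tt : 1/4 tt; conditioning on being pigmented, Fatima is TT with probability 1/3, Tt with probability 2/3.
Ravi is a pigmented offspring of Omar (Tt) × Uma (Tt), whose cross gives 1/4 TT : 1/2 Tt : 1/4 tt; conditioning on being pigmented, Ravi is TT with probability 1/3, Tt with probability 2/3.
Summing over parental genotype combinations, P(offspring has genotype TT) = 1/9·1 + 2/9·1/2 + 2/9·1/2 + 4/9·1/4 = 4/9.

4/9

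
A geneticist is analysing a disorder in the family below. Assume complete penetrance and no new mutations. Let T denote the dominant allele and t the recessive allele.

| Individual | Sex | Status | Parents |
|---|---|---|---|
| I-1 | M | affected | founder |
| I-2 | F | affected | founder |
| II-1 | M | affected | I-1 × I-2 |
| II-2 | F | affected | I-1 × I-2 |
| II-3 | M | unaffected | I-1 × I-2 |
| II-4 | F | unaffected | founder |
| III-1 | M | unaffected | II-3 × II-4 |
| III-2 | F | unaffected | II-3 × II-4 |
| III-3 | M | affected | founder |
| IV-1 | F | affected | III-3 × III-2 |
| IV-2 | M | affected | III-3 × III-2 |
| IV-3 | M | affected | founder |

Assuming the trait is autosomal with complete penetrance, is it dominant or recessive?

dominant

I-1 and I-2 are both affected yet have an unaffected child II-3. Under a recessive model two affected parents are homozygous and every child would be affected, so the trait cannot be recessive.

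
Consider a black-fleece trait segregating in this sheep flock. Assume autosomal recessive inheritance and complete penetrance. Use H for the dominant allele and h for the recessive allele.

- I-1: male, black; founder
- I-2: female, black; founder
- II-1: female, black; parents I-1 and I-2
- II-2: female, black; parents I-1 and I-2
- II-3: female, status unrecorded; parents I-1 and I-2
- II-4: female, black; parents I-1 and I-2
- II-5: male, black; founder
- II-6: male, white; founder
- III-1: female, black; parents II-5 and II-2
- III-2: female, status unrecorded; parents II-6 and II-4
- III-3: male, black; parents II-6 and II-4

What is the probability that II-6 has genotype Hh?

II-6 is white so carries H and passed h to III-3 (hh), so II-6 is Hh, giving P(Hh) = 1.

1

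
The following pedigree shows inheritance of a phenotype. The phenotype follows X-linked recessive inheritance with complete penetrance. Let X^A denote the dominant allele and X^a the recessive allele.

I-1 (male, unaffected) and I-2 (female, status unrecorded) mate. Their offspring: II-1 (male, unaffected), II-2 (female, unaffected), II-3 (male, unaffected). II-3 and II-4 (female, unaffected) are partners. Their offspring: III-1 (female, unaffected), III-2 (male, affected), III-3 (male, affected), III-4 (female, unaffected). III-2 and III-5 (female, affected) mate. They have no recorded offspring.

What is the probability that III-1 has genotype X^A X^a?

II-3 is unaffected, so II-3 is X^A Y.
II-4 is unaffected so carries A and passed a to III-2 (X^a Y), so II-4 is X^A X^a.
Their cross gives offspring ratios 1/2 X^A X^A : 1/2 X^A X^a. Conditioning on III-1 being unaffected, P(X^A X^a) = 1/2 / 1 = 1/2.

1/2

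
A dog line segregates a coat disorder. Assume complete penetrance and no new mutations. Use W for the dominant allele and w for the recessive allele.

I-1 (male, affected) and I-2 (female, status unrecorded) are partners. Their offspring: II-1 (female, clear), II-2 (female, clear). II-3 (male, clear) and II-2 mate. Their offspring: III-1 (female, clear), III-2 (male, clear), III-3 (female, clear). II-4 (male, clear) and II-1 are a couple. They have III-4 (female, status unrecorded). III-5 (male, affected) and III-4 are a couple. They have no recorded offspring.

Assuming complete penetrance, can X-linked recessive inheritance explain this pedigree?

Yes

A consistent assignment under X-linked recessive exists: I-1 X^w Y, I-2 X^W X^W, II-1 X^W X^w, II-2 X^W X^w, II-3 X^W Y, II-4 X^W Y, III-1 X^W X^W, III-2 X^W Y, III-3 X^W X^W, III-4 X^W X^W, III-5 X^w Y.
In this assignment every recorded phenotype matches its genotype and every non-founder's genotype is obtainable from its parents' genotypes, so the pedigree is consistent.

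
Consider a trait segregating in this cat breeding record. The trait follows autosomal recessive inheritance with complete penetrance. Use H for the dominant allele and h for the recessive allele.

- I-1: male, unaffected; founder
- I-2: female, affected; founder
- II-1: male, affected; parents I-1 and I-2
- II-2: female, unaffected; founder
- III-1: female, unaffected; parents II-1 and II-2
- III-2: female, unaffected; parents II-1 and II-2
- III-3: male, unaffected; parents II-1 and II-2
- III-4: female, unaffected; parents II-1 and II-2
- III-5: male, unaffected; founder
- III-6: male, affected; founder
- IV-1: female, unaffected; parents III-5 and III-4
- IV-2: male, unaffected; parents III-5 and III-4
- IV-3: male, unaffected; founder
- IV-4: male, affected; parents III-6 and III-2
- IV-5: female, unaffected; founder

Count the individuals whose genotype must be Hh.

5

Obligate heterozygotes: I-1 is unaffected so carries H and passed h to II-1 (hh), so I-1 is Hh; III-1 is unaffected so carries H and received h from II-1 (hh), so III-1 is Hh; III-2 is unaffected so carries H and received h from II-1 (hh), so III-2 is Hh; III-3 is unaffected so carries H and received h from II-1 (hh), so III-3 is Hh; III-4 is unaffected so carries H and received h from II-1 (hh), so III-4 is Hh.
Every other individual is either homozygous by phenotype or has at least one consistent homozygous assignment, so the count is 5.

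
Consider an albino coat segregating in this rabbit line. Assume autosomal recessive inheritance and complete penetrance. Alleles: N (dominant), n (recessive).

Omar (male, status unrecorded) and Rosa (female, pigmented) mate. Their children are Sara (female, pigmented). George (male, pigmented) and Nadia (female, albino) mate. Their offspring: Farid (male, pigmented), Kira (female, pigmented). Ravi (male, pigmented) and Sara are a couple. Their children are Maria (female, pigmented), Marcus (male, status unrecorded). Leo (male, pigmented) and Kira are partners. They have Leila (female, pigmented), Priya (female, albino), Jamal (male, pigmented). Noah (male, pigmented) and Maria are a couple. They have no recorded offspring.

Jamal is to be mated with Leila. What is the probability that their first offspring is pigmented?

8/9

Leo is pigmented so carries N and passed n to Priya (nn), so Leo is Nn.
Kira is pigmented so carries N and received n from Nadia (nn), so Kira is Nn.
Jamal is a pigmented offspring of Leo (Nn) × Kira (Nn), whose cross gives 1/4 NN : 1/2 Nn : 1/4 nn; conditioning on being pigmented, Jamal is NN with probability 1/3, Nn with probability 2/3.
Leila is a pigmented offspring of Leo (Nn) × Kira (Nn), whose cross gives 1/4 NN : 1/2 Nn : 1/4 nn; conditioning on being pigmented, Leila is NN with probability 1/3, Nn with probability 2/3.
Summing over parental genotype combinations, P(offspring is pigmented) = 1/9·1 + 2/9·1 + 2/9·1 + 4/9·3/4 = 8/9.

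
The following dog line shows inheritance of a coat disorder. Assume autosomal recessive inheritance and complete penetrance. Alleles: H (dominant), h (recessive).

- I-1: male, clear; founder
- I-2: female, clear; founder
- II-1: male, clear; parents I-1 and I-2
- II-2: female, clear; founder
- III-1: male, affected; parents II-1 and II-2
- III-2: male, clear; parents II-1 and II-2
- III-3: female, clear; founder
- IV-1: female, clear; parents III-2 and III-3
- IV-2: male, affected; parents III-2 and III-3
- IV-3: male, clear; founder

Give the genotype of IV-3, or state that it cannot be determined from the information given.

IV-3's phenotype allows HH or Hh, and no parent or child forces a single allele at both positions; consistent genotype assignments exist with IV-3 as HH or Hh.

cannot be determined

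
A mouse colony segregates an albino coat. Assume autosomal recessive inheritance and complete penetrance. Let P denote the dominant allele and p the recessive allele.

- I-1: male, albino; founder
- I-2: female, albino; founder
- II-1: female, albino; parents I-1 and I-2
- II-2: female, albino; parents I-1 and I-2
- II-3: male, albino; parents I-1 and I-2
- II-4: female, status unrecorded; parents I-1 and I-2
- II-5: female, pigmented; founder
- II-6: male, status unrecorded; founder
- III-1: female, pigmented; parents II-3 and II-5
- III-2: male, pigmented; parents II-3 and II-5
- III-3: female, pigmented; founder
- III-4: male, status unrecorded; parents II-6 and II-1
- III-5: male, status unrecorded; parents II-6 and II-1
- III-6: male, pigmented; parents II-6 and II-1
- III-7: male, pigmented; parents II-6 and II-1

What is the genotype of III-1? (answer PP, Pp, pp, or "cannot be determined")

From phenotype alone, III-1 is PP or Pp.
III-1 is pigmented so carries P and received p from II-3 (pp), so III-1 is Pp.

Pp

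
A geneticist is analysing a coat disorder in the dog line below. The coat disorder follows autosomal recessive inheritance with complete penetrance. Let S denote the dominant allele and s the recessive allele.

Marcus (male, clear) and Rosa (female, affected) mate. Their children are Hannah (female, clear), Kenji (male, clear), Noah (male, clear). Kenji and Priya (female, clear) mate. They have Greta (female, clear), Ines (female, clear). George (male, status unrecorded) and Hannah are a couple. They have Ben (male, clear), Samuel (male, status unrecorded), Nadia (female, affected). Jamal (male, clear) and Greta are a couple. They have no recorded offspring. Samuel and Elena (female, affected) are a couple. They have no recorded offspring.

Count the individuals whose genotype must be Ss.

Obligate heterozygotes: Hannah is clear so carries S and received s from Rosa (ss), so Hannah is Ss; Kenji is clear so carries S and received s from Rosa (ss), so Kenji is Ss; Noah is clear so carries S and received s from Rosa (ss), so Noah is Ss.
Every other individual is either homozygous by phenotype or has at least one consistent homozygous assignment, so the count is 3.

3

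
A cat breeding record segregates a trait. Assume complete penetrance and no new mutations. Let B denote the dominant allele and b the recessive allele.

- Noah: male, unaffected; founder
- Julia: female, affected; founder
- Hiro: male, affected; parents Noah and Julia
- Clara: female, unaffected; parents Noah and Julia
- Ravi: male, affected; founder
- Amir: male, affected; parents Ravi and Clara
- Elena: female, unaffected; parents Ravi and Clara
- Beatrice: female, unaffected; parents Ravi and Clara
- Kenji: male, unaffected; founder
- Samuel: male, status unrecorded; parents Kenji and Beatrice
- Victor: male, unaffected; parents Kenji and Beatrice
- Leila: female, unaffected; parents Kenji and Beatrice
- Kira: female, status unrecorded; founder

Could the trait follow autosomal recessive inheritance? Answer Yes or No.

Yes

A consistent assignment under autosomal recessive exists: Noah Bb, Julia bb, Hiro bb, Clara Bb, Ravi bb, Amir bb, Elena Bb, Beatrice Bb, Kenji BB, Samuel BB, Victor BB, Leila BB, Kira BB.
In this assignment every recorded phenotype matches its genotype and every non-founder's genotype is obtainable from its parents' genotypes, so the pedigree is consistent.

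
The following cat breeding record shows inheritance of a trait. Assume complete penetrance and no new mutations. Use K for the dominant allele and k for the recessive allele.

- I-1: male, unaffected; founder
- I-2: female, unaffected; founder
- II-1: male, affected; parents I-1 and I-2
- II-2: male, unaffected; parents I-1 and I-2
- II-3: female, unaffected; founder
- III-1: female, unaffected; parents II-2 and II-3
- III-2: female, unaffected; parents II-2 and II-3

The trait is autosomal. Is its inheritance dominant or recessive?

recessive

I-1 and I-2 are both unaffected yet have an affected child II-1. Under dominance, an affected child requires at least one affected parent, so the trait cannot be dominant.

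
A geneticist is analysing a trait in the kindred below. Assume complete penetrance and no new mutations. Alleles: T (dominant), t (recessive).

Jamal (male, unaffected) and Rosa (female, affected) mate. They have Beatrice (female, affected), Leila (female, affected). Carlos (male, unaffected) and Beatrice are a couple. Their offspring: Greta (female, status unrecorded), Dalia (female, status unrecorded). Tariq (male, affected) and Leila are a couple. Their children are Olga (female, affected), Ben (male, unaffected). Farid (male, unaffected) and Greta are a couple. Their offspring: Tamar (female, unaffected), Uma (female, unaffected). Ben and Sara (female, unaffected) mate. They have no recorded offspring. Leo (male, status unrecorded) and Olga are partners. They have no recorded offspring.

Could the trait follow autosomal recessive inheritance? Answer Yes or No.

Under autosomal recessive, Ben (unaffected, male) cannot arise from Tariq (affected) × Leila (affected).

No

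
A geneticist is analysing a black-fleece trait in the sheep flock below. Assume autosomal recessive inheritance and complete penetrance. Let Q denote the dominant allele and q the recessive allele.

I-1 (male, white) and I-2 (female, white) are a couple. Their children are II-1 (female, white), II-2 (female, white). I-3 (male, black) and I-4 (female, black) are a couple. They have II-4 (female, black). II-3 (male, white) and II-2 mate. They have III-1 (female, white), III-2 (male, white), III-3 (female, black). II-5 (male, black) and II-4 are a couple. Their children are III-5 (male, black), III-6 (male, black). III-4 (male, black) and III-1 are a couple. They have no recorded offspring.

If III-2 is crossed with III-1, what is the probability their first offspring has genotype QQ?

II-3 is white so carries Q and passed q to III-3 (qq), so II-3 is Qq.
II-2 is white so carries Q and passed q to III-3 (qq), so II-2 is Qq.
III-2 is a white offspring of II-3 (Qq) × II-2 (Qq), whose cross gives 1/4 QQ : 1/2 Qq : 1/4 qq; conditioning on being white, III-2 is QQ with probability 1/3, Qq with probability 2/3.
III-1 is a white offspring of II-3 (Qq) × II-2 (Qq), whose cross gives 1/4 QQ : 1/2 Qq : 1/4 qq; conditioning on being white, III-1 is QQ with probability 1/3, Qq with probability 2/3.
Summing over parental genotype combinations, P(offspring has genotype QQ) = 1/9·1 + 2/9·1/2 + 2/9·1/2 + 4/9·1/4 = 4/9.

4/9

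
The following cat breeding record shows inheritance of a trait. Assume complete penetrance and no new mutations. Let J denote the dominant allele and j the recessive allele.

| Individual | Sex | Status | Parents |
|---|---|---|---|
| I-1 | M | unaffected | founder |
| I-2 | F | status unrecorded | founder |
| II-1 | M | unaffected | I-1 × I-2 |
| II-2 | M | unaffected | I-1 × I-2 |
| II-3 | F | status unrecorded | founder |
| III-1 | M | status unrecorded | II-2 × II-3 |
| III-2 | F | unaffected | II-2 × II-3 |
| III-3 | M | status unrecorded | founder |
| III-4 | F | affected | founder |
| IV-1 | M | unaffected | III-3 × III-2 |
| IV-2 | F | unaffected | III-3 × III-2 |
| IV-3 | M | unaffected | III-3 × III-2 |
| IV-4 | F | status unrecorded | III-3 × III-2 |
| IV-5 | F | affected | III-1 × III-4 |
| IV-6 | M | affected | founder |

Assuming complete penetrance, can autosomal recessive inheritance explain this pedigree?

A consistent assignment under autosomal recessive exists: I-1 JJ, I-2 JJ, II-1 JJ, II-2 JJ, II-3 Jj, III-1 Jj, III-2 JJ, III-3 JJ, III-4 jj, IV-1 JJ, IV-2 JJ, IV-3 JJ, IV-4 JJ, IV-5 jj, IV-6 jj.
In this assignment every recorded phenotype matches its genotype and every non-founder's genotype is obtainable from its parents' genotypes, so the pedigree is consistent.

Yes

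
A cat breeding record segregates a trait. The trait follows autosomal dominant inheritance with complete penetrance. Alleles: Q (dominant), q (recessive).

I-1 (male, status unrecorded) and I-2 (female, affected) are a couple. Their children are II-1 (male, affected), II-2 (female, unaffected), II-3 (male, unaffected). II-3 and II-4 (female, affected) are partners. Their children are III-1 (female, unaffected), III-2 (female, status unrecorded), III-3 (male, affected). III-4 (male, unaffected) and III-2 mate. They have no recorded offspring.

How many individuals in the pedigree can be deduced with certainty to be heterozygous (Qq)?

3

Obligate heterozygotes: I-2 is affected so carries Q and passed q to II-2 (qq), so I-2 is Qq; II-4 is affected so carries Q and passed q to III-1 (qq), so II-4 is Qq; III-3 is affected so carries Q and received q from II-3 (qq), so III-3 is Qq.
Every other individual is either homozygous by phenotype or has at least one consistent homozygous assignment, so the count is 3.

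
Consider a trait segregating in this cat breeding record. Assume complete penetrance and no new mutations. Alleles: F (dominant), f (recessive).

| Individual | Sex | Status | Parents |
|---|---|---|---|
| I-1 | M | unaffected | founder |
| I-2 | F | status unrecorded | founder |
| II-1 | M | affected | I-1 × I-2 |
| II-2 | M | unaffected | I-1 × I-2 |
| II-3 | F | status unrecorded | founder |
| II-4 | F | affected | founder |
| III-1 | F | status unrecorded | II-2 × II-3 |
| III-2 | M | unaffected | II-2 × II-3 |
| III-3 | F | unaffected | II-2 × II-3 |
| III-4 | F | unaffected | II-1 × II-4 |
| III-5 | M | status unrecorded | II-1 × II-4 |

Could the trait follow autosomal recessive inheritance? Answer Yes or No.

Under autosomal recessive, III-4 (unaffected, female) cannot arise from II-1 (affected) × II-4 (affected).

No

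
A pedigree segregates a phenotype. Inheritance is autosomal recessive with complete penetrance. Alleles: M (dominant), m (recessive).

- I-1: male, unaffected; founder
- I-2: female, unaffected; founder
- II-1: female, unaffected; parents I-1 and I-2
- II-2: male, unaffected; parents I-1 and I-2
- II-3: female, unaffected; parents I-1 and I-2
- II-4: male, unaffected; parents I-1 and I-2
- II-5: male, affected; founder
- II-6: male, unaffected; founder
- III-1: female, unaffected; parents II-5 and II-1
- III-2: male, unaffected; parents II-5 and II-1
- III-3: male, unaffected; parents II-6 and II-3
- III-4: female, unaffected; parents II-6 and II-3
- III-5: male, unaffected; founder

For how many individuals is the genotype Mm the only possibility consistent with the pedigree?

Obligate heterozygotes: III-1 is unaffected so carries M and received m from II-5 (mm), so III-1 is Mm; III-2 is unaffected so carries M and received m from II-5 (mm), so III-2 is Mm.
Every other individual is either homozygous by phenotype or has at least one consistent homozygous assignment, so the count is 2.

2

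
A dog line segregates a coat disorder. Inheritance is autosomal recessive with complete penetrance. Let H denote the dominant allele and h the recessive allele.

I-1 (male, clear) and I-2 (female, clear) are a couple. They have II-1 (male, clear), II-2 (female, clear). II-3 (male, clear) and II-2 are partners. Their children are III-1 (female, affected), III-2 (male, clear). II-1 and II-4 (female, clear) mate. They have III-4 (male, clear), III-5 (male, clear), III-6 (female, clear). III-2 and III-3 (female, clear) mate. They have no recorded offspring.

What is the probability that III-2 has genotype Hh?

II-3 is clear so carries H and passed h to III-1 (hh), so II-3 is Hh.
II-2 is clear so carries H and passed h to III-1 (hh), so II-2 is Hh.
Their cross gives offspring ratios 1/4 HH : 1/2 Hh : 1/4 hh. Conditioning on III-2 being clear, P(Hh) = 1/2 / 3/4 = 2/3.

2/3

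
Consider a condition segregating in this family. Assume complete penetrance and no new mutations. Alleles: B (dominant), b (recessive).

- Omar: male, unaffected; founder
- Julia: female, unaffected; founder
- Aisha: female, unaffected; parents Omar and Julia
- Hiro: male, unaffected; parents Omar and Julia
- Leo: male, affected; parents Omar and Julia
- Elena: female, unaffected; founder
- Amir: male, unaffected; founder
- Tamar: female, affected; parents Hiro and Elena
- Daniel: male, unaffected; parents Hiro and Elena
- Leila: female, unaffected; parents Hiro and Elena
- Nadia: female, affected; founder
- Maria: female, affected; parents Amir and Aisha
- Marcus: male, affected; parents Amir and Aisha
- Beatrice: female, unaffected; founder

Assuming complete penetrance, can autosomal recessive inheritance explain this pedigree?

A consistent assignment under autosomal recessive exists: Omar Bb, Julia Bb, Aisha Bb, Hiro Bb, Leo bb, Elena Bb, Amir Bb, Tamar bb, Daniel BB, Leila BB, Nadia bb, Maria bb, Marcus bb, Beatrice BB.
In this assignment every recorded phenotype matches its genotype and every non-founder's genotype is obtainable from its parents' genotypes, so the pedigree is consistent.

Yes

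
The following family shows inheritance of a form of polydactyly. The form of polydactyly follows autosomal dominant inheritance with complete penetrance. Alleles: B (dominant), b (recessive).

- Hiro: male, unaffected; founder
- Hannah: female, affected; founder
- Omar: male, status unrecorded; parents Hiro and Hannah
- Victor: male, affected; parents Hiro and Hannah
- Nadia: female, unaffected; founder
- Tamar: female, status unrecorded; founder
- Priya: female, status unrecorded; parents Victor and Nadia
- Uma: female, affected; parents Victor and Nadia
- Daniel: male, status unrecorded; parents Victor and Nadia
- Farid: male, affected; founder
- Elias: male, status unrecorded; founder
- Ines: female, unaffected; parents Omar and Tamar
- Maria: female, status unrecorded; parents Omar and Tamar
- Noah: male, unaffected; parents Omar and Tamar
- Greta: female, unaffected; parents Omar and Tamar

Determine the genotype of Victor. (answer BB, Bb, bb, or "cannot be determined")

From phenotype alone, Victor is BB or Bb.
Victor is affected so carries B and received b from Hiro (bb), so Victor is Bb.

Bb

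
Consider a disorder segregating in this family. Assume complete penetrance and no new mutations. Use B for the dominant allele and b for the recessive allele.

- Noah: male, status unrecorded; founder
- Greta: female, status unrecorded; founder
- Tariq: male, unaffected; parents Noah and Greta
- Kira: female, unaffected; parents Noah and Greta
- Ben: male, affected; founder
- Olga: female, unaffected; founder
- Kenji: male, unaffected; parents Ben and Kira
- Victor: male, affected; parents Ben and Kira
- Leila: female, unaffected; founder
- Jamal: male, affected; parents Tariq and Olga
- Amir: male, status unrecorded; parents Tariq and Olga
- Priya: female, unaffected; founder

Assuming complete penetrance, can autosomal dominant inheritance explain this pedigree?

Under autosomal dominant, Jamal (affected, male) cannot arise from Tariq (unaffected) × Olga (unaffected).

No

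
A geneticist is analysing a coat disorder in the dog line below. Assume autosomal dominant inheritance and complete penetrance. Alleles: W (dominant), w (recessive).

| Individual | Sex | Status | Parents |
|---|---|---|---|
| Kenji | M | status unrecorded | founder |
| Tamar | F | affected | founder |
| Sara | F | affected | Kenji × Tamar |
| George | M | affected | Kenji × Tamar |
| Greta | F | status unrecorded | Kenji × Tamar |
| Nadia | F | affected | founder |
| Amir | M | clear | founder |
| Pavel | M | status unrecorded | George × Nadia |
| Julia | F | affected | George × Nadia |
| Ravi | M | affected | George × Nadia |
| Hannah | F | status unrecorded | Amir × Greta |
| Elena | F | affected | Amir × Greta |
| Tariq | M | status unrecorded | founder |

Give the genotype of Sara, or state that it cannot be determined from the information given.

Sara's phenotype allows WW or Ww, and no parent or child forces a single allele at both positions; consistent genotype assignments exist with Sara as WW or Ww.

cannot be determined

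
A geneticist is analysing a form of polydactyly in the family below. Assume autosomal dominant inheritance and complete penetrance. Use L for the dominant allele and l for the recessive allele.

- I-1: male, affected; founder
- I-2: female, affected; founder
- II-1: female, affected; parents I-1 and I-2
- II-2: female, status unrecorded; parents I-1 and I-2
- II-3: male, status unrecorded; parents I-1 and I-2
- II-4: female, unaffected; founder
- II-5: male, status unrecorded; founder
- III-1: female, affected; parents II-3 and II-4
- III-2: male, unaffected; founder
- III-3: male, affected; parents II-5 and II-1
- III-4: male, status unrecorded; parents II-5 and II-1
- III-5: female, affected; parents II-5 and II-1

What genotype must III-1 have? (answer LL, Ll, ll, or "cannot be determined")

From phenotype alone, III-1 is LL or Ll.
III-1 is affected so carries L and received l from II-4 (ll), so III-1 is Ll.

Ll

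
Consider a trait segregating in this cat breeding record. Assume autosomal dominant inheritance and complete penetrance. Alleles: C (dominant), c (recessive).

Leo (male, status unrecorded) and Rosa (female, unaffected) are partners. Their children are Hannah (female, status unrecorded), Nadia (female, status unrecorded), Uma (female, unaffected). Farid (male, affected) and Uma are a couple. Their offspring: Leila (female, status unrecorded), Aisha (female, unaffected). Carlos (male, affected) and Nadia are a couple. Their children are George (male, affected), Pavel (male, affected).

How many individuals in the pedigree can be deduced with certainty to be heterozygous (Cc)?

1

Obligate heterozygotes: Farid is affected so carries C and passed c to Aisha (cc), so Farid is Cc.
Every other individual is either homozygous by phenotype or has at least one consistent homozygous assignment, so the count is 1.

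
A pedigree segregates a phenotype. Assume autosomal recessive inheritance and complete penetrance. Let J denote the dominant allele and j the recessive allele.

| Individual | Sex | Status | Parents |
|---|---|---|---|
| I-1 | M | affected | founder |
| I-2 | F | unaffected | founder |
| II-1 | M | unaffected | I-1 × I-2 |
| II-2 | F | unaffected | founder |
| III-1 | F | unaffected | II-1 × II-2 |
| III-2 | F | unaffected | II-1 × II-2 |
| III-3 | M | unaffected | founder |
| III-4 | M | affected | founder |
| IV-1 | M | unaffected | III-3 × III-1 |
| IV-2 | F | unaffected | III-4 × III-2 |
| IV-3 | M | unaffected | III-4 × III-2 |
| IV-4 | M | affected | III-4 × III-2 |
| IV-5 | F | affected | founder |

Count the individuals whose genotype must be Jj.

4

Obligate heterozygotes: II-1 is unaffected so carries J and received j from I-1 (jj), so II-1 is Jj; III-2 is unaffected so carries J and passed j to IV-4 (jj), so III-2 is Jj; IV-2 is unaffected so carries J and received j from III-4 (jj), so IV-2 is Jj; IV-3 is unaffected so carries J and received j from III-4 (jj), so IV-3 is Jj.
Every other individual is either homozygous by phenotype or has at least one consistent homozygous assignment, so the count is 4.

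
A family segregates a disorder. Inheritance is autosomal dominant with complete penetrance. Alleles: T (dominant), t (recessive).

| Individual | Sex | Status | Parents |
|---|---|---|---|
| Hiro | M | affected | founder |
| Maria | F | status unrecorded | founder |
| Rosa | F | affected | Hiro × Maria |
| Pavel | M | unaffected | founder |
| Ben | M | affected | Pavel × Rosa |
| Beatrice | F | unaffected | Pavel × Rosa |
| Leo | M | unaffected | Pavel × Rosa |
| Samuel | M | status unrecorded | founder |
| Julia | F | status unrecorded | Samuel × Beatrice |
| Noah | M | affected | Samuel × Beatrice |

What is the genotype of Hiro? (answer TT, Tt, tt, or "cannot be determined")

Hiro's phenotype allows TT or Tt, and no parent or child forces a single allele at both positions; consistent genotype assignments exist with Hiro as TT or Tt.

cannot be determined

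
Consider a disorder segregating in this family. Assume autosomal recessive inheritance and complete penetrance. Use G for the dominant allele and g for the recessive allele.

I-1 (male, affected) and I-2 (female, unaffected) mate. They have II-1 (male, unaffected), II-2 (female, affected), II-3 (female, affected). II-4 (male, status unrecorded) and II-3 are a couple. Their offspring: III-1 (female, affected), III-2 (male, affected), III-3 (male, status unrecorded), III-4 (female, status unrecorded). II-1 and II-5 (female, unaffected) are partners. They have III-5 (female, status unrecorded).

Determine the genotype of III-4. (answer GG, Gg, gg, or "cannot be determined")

cannot be determined

III-4's phenotype is unrecorded, and no parent or child forces a single allele at both positions; consistent genotype assignments exist with III-4 as Gg or gg.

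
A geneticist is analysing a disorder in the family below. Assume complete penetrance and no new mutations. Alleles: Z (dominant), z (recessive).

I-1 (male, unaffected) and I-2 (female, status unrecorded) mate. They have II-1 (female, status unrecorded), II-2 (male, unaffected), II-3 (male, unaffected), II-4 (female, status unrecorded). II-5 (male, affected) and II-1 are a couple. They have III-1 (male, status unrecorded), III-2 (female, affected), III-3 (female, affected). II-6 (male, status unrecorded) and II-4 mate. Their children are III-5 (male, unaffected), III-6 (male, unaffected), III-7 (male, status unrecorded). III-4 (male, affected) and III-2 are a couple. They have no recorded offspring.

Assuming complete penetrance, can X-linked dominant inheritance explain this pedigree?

A consistent assignment under X-linked dominant exists: I-1 X^z Y, I-2 X^Z X^z, II-1 X^Z X^z, II-2 X^z Y, II-3 X^z Y, II-4 X^Z X^z, II-5 X^Z Y, II-6 X^Z Y, III-1 X^Z Y, III-2 X^Z X^Z, III-3 X^Z X^Z, III-4 X^Z Y, III-5 X^z Y, III-6 X^z Y, III-7 X^Z Y.
In this assignment every recorded phenotype matches its genotype and every non-founder's genotype is obtainable from its parents' genotypes, so the pedigree is consistent.

Yes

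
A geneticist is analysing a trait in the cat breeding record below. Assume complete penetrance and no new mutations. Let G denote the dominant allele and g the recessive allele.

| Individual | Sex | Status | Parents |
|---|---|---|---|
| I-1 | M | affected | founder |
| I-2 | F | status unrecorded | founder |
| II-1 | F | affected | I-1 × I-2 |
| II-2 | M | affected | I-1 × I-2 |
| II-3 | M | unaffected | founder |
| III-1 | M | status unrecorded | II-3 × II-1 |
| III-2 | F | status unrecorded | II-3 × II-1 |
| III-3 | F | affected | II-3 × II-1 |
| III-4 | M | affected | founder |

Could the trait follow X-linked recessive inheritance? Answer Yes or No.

Under X-linked recessive, III-3 (affected, female) cannot arise from II-3 (unaffected) × II-1 (affected).

No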